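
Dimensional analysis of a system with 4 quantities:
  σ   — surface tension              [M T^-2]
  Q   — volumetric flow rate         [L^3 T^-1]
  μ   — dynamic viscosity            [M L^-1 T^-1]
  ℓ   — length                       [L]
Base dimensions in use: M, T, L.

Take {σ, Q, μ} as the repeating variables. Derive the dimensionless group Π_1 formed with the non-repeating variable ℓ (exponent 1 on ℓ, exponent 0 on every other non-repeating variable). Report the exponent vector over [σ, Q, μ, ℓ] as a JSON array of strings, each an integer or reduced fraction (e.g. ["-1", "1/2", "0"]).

Dimensional matrix (M×T×L by σ×Q×μ×ℓ):
  M: [ 1  0  1  0]
  T: [-2 -1 -1  0]
  L: [ 0  3 -1  1]
Echelon form has 3 nonzero rows (pivots: σ,Q,μ)
Pivot set = {σ,Q,μ}, free = {ℓ}
RREF:
  r0: [   1    0    0 -1/2]
  r1: [   0    1    0  1/2]
  r2: [   0    0    1  1/2]
Fix exponent of ℓ at 1; solve each RREF row for its pivot's exponent:
  r0: exp(σ) + (-1/2)·1 = 0 ⇒ exp(σ) = 1/2
  r1: exp(Q) + (1/2)·1 = 0 ⇒ exp(Q) = -1/2
  r2: exp(μ) + (1/2)·1 = 0 ⇒ exp(μ) = -1/2
Π_1 = σ^(1/2) · Q^(-1/2) · μ^(-1/2) · ℓ

["1/2", "-1/2", "-1/2", "1"]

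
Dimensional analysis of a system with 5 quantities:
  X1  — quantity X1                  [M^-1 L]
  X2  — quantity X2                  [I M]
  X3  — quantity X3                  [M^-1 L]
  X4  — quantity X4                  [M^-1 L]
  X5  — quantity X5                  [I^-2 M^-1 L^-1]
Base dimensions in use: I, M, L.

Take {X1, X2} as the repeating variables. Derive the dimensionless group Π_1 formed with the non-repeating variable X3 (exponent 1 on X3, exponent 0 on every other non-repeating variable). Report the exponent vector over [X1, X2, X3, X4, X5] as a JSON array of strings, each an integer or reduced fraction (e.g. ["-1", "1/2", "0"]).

["-1", "0", "1", "0", "0"]

Exponent matrix [I,M,L] × [X1,X2,X3,X4,X5]:
  I: [ 0  1  0  0 -2]
  M: [-1  1 -1 -1 -1]
  L: [ 1  0  1  1 -1]
Row reduction gives pivot columns X1,X2; rank = 2
Repeat: X1,X2; free: X3,X4,X5
RREF:
  r0: [   1    0    1    1   -1]
  r1: [   0    1    0    0   -2]
  r2: [   0    0    0    0    0]
Fix exponent of X3 at 1, X4 at 0, X5 at 0; solve each RREF row for its pivot's exponent:
  r0: exp(X1) + (1)·1 = 0 ⇒ exp(X1) = -1
  r1: exp(X2) + (0)·1 = 0 ⇒ exp(X2) = 0
Π_1 = X1^-1 · X3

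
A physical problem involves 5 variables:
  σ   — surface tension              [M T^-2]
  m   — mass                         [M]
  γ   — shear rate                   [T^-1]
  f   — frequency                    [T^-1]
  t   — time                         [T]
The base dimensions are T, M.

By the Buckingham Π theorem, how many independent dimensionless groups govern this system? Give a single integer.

3

Exponent matrix [T,M] × [σ,m,γ,f,t]:
  T: [-2  0 -1 -1  1]
  M: [ 1  1  0  0  0]
RREF → pivots at {σ,m} ⇒ r = 2
5 vars − rank 2 = 3 Π groups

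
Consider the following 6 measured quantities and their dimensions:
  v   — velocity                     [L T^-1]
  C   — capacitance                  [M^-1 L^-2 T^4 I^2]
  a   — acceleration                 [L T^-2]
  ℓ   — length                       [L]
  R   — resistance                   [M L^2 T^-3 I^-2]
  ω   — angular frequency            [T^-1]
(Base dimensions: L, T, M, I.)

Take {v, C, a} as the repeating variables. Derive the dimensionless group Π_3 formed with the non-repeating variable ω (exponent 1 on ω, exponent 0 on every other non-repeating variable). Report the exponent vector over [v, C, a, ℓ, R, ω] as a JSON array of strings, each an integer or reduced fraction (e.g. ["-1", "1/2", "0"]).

Write exponents as rows L,T,M,I / cols v,C,a,ℓ,R,ω:
  L: [ 1 -2  1  1  2  0]
  T: [-1  4 -2  0 -3 -1]
  M: [ 0 -1  0  0  1  0]
  I: [ 0  2  0  0 -2  0]
RREF → pivots at {v,C,a} ⇒ r = 3
Pivot set = {v,C,a}, free = {ℓ,R,ω}
RREF:
  r0: [   1    0    0    2    1   -1]
  r1: [   0    1    0    0   -1    0]
  r2: [   0    0    1   -1   -1    1]
  r3: [   0    0    0    0    0    0]
Fix exponent of ω at 1, ℓ at 0, R at 0; solve each RREF row for its pivot's exponent:
  r0: exp(v) + (-1)·1 = 0 ⇒ exp(v) = 1
  r1: exp(C) + (0)·1 = 0 ⇒ exp(C) = 0
  r2: exp(a) + (1)·1 = 0 ⇒ exp(a) = -1
Π_3 = v · a^-1 · ω

["1", "0", "-1", "0", "0", "1"]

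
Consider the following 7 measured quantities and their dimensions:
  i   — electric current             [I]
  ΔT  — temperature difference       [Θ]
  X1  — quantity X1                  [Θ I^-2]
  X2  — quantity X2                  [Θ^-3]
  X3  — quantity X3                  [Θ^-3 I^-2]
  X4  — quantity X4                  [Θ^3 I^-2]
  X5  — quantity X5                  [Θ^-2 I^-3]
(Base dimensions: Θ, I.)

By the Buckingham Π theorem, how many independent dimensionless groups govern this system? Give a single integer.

5

Write exponents as rows Θ,I / cols i,ΔT,X1,X2,X3,X4,X5:
  Θ: [ 0  1  1 -3 -3  3 -2]
  I: [ 1  0 -2  0 -2 -2 -3]
RREF → pivots at {i,ΔT} ⇒ r = 2
Π count = n − r = 7 − 2 = 5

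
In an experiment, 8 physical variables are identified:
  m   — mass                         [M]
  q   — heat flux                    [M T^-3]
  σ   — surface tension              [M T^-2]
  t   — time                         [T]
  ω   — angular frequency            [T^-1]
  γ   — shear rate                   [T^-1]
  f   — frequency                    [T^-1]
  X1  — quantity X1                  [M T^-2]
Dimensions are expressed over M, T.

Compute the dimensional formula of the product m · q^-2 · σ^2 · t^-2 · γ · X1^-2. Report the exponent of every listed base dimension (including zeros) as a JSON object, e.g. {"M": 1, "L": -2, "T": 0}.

{"M": -1, "T": 3}

Write exponents as rows M,T / cols m,q,σ,t,ω,γ,f,X1:
  M: [ 1  1  1  0  0  0  0  1]
  T: [ 0 -3 -2  1 -1 -1 -1 -2]
  [M]: (1)·1+(-2)·1+(2)·1+(-2)·0+(1)·0+(-2)·1 = -1
  [T]: (1)·0+(-2)·-3+(2)·-2+(-2)·1+(1)·-1+(-2)·-2 = 3
⇒ M^-1 T^3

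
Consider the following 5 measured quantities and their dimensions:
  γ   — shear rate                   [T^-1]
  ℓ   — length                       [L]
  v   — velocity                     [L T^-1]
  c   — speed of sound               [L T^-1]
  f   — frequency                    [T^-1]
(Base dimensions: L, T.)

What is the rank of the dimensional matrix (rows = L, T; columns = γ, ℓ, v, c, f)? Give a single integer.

Dimensional matrix (L×T by γ×ℓ×v×c×f):
  L: [ 0  1  1  1  0]
  T: [-1  0 -1 -1 -1]
Row reduction gives pivot columns γ,ℓ; rank = 2

2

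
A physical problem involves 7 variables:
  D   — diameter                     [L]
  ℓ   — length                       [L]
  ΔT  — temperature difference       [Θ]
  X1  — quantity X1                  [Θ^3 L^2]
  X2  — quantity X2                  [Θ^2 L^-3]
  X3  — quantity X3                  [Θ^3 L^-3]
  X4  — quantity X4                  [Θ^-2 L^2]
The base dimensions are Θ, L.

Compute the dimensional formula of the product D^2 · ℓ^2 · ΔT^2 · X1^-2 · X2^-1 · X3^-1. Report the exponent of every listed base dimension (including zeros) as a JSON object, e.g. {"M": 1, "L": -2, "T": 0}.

Exponent matrix [Θ,L] × [D,ℓ,ΔT,X1,X2,X3,X4]:
  Θ: [ 0  0  1  3  2  3 -2]
  L: [ 1  1  0  2 -3 -3  2]
  [Θ]: (2)·0+(2)·0+(2)·1+(-2)·3+(-1)·2+(-1)·3 = -9
  [L]: (2)·1+(2)·1+(2)·0+(-2)·2+(-1)·-3+(-1)·-3 = 6
⇒ Θ^-9 L^6

{"Θ": -9, "L": 6}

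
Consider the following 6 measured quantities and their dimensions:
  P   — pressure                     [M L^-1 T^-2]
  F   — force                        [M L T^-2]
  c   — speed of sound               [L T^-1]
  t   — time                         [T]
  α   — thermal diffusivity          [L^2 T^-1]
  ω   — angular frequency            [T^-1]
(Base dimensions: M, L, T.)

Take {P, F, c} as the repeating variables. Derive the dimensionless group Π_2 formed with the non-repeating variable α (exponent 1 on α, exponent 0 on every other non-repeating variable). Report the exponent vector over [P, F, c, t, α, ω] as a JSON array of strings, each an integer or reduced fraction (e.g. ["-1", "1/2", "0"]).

["1/2", "-1/2", "-1", "0", "1", "0"]

Write exponents as rows M,L,T / cols P,F,c,t,α,ω:
  M: [ 1  1  0  0  0  0]
  L: [-1  1  1  0  2  0]
  T: [-2 -2 -1  1 -1 -1]
RREF → pivots at {P,F,c} ⇒ r = 3
Pivot set = {P,F,c}, free = {t,α,ω}
RREF:
  r0: [   1    0    0 -1/2 -1/2  1/2]
  r1: [   0    1    0  1/2  1/2 -1/2]
  r2: [   0    0    1   -1    1    1]
Fix exponent of α at 1, t at 0, ω at 0; solve each RREF row for its pivot's exponent:
  r0: exp(P) + (-1/2)·1 = 0 ⇒ exp(P) = 1/2
  r1: exp(F) + (1/2)·1 = 0 ⇒ exp(F) = -1/2
  r2: exp(c) + (1)·1 = 0 ⇒ exp(c) = -1
Π_2 = P^(1/2) · F^(-1/2) · c^-1 · α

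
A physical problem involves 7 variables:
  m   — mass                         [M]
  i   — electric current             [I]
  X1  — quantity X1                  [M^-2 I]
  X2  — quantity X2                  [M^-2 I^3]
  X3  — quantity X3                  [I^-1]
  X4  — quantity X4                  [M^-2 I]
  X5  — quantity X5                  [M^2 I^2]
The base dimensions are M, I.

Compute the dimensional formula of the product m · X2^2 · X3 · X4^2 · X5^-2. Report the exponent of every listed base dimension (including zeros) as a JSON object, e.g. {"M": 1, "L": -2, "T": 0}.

{"M": -11, "I": 3}

Write exponents as rows M,I / cols m,i,X1,X2,X3,X4,X5:
  M: [ 1  0 -2 -2  0 -2  2]
  I: [ 0  1  1  3 -1  1  2]
  [M]: (1)·1+(2)·-2+(1)·0+(2)·-2+(-2)·2 = -11
  [I]: (1)·0+(2)·3+(1)·-1+(2)·1+(-2)·2 = 3
⇒ M^-11 I^3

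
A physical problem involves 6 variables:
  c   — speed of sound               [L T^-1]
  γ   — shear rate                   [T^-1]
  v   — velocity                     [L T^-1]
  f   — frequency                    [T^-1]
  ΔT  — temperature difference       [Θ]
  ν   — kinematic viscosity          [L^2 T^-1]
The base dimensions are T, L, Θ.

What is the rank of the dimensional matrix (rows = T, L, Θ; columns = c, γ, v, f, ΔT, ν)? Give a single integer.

3

Dimensional matrix (T×L×Θ by c×γ×v×f×ΔT×ν):
  T: [-1 -1 -1 -1  0 -1]
  L: [ 1  0  1  0  0  2]
  Θ: [ 0  0  0  0  1  0]
RREF → pivots at {c,γ,ΔT} ⇒ r = 3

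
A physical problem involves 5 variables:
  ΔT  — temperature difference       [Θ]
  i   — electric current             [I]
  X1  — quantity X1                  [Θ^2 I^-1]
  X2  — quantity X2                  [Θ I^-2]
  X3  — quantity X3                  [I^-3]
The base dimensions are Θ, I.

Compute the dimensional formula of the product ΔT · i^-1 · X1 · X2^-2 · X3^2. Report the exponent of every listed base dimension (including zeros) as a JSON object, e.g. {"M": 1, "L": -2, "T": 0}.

Dimensional matrix (Θ×I by ΔT×i×X1×X2×X3):
  Θ: [ 1  0  2  1  0]
  I: [ 0  1 -1 -2 -3]
  [Θ]: (1)·1+(-1)·0+(1)·2+(-2)·1+(2)·0 = 1
  [I]: (1)·0+(-1)·1+(1)·-1+(-2)·-2+(2)·-3 = -4
⇒ Θ I^-4

{"Θ": 1, "I": -4}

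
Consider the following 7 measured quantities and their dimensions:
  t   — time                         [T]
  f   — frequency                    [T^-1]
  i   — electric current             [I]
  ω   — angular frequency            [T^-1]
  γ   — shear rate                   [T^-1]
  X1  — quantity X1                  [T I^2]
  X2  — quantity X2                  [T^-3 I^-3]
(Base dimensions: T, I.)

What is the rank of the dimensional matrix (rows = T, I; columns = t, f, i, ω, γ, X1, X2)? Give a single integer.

2

Dimensional matrix (T×I by t×f×i×ω×γ×X1×X2):
  T: [ 1 -1  0 -1 -1  1 -3]
  I: [ 0  0  1  0  0  2 -3]
RREF → pivots at {t,i} ⇒ r = 2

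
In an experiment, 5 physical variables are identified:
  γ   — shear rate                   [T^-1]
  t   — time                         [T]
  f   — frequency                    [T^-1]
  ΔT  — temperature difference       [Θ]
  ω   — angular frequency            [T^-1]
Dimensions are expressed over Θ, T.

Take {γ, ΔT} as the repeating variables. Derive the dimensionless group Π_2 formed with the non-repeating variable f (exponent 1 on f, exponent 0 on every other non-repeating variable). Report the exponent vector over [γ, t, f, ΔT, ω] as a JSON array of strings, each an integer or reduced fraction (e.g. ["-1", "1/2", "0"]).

["-1", "0", "1", "0", "0"]

Write exponents as rows Θ,T / cols γ,t,f,ΔT,ω:
  Θ: [ 0  0  0  1  0]
  T: [-1  1 -1  0 -1]
Echelon form has 2 nonzero rows (pivots: γ,ΔT)
Repeat: γ,ΔT; free: t,f,ω
RREF:
  r0: [   1   -1    1    0    1]
  r1: [   0    0    0    1    0]
Fix exponent of f at 1, t at 0, ω at 0; solve each RREF row for its pivot's exponent:
  r0: exp(γ) + (1)·1 = 0 ⇒ exp(γ) = -1
  r1: exp(ΔT) + (0)·1 = 0 ⇒ exp(ΔT) = 0
Π_2 = γ^-1 · f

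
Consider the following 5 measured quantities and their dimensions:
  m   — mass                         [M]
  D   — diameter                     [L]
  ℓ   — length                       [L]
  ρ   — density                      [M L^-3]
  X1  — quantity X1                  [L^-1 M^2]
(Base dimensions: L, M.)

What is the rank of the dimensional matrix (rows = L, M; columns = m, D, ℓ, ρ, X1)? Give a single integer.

Exponent matrix [L,M] × [m,D,ℓ,ρ,X1]:
  L: [ 0  1  1 -3 -1]
  M: [ 1  0  0  1  2]
Echelon form has 2 nonzero rows (pivots: m,D)

2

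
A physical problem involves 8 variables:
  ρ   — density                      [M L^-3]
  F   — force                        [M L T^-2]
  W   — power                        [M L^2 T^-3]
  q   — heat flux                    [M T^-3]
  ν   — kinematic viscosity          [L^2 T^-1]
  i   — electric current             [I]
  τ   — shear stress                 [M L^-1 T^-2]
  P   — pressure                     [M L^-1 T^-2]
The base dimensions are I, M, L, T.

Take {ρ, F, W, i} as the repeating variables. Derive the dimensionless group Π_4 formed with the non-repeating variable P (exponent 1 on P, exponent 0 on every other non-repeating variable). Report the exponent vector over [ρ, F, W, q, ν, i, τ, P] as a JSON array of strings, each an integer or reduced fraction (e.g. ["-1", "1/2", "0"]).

["-1", "2", "-2", "0", "0", "0", "0", "1"]

Dimensional matrix (I×M×L×T by ρ×F×W×q×ν×i×τ×P):
  I: [ 0  0  0  0  0  1  0  0]
  M: [ 1  1  1  1  0  0  1  1]
  L: [-3  1  2  0  2  0 -1 -1]
  T: [ 0 -2 -3 -3 -1  0 -2 -2]
Row reduction gives pivot columns ρ,F,W,i; rank = 4
Pivot set = {ρ,F,W,i}, free = {q,ν,τ,P}
RREF:
  r0: [   1    0    0    1 -1/2    0    1    1]
  r1: [   0    1    0   -3  1/2    0   -2   -2]
  r2: [   0    0    1    3    0    0    2    2]
  r3: [   0    0    0    0    0    1    0    0]
Fix exponent of P at 1, q at 0, ν at 0, τ at 0; solve each RREF row for its pivot's exponent:
  r0: exp(ρ) + (1)·1 = 0 ⇒ exp(ρ) = -1
  r1: exp(F) + (-2)·1 = 0 ⇒ exp(F) = 2
  r2: exp(W) + (2)·1 = 0 ⇒ exp(W) = -2
  r3: exp(i) + (0)·1 = 0 ⇒ exp(i) = 0
Π_4 = ρ^-1 · F^2 · W^-2 · P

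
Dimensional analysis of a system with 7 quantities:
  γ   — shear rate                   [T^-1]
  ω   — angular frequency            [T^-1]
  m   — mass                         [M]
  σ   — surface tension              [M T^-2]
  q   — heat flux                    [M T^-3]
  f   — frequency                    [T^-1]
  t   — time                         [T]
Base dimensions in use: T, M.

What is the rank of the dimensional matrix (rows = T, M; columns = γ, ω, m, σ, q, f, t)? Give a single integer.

2

Dimensional matrix (T×M by γ×ω×m×σ×q×f×t):
  T: [-1 -1  0 -2 -3 -1  1]
  M: [ 0  0  1  1  1  0  0]
RREF → pivots at {γ,m} ⇒ r = 2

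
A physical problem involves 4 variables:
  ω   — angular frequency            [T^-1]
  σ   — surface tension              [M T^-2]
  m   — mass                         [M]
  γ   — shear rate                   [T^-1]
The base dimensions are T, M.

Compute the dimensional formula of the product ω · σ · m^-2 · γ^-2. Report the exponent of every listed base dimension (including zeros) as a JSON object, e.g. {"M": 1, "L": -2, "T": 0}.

{"T": -1, "M": -1}

Write exponents as rows T,M / cols ω,σ,m,γ:
  T: [-1 -2  0 -1]
  M: [ 0  1  1  0]
  [T]: (1)·-1+(1)·-2+(-2)·0+(-2)·-1 = -1
  [M]: (1)·0+(1)·1+(-2)·1+(-2)·0 = -1
⇒ T^-1 M^-1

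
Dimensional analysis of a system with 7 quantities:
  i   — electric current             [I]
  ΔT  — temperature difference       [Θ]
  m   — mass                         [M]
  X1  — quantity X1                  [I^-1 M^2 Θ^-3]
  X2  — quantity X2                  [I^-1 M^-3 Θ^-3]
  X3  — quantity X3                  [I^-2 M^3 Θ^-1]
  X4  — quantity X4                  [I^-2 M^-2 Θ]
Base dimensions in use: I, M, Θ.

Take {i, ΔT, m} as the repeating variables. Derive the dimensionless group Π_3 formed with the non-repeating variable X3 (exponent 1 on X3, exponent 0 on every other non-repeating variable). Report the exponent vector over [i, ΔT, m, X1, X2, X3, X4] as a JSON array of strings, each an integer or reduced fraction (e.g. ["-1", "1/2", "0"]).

Write exponents as rows I,M,Θ / cols i,ΔT,m,X1,X2,X3,X4:
  I: [ 1  0  0 -1 -1 -2 -2]
  M: [ 0  0  1  2 -3  3 -2]
  Θ: [ 0  1  0 -3 -3 -1  1]
Echelon form has 3 nonzero rows (pivots: i,ΔT,m)
Repeat: i,ΔT,m; free: X1,X2,X3,X4
RREF:
  r0: [   1    0    0   -1   -1   -2   -2]
  r1: [   0    1    0   -3   -3   -1    1]
  r2: [   0    0    1    2   -3    3   -2]
Fix exponent of X3 at 1, X1 at 0, X2 at 0, X4 at 0; solve each RREF row for its pivot's exponent:
  r0: exp(i) + (-2)·1 = 0 ⇒ exp(i) = 2
  r1: exp(ΔT) + (-1)·1 = 0 ⇒ exp(ΔT) = 1
  r2: exp(m) + (3)·1 = 0 ⇒ exp(m) = -3
Π_3 = i^2 · ΔT · m^-3 · X3

["2", "1", "-3", "0", "0", "1", "0"]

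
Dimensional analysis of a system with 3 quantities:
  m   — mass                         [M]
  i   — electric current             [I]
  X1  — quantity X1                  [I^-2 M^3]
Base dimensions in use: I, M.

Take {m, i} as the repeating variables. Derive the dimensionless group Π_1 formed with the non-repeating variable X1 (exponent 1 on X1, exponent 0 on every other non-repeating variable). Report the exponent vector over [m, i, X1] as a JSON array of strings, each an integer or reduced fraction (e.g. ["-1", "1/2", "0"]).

["-3", "2", "1"]

Exponent matrix [I,M] × [m,i,X1]:
  I: [ 0  1 -2]
  M: [ 1  0  3]
RREF → pivots at {m,i} ⇒ r = 2
Repeat: m,i; free: X1
RREF:
  r0: [   1    0    3]
  r1: [   0    1   -2]
Fix exponent of X1 at 1; solve each RREF row for its pivot's exponent:
  r0: exp(m) + (3)·1 = 0 ⇒ exp(m) = -3
  r1: exp(i) + (-2)·1 = 0 ⇒ exp(i) = 2
Π_1 = m^-3 · i^2 · X1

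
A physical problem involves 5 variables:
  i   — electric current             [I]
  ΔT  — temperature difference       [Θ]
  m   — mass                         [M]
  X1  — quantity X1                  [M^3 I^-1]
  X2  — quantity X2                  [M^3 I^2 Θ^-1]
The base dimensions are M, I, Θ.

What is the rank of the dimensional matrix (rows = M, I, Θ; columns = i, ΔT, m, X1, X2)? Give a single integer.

3

Write exponents as rows M,I,Θ / cols i,ΔT,m,X1,X2:
  M: [ 0  0  1  3  3]
  I: [ 1  0  0 -1  2]
  Θ: [ 0  1  0  0 -1]
Echelon form has 3 nonzero rows (pivots: i,ΔT,m)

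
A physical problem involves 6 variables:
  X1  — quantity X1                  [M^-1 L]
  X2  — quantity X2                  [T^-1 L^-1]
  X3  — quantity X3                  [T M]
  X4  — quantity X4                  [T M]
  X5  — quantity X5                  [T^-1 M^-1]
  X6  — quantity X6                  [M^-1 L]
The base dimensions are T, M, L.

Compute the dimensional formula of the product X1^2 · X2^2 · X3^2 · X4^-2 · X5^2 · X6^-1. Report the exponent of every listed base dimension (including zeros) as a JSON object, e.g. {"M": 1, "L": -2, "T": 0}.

Dimensional matrix (T×M×L by X1×X2×X3×X4×X5×X6):
  T: [ 0 -1  1  1 -1  0]
  M: [-1  0  1  1 -1 -1]
  L: [ 1 -1  0  0  0  1]
  [T]: (2)·0+(2)·-1+(2)·1+(-2)·1+(2)·-1+(-1)·0 = -4
  [M]: (2)·-1+(2)·0+(2)·1+(-2)·1+(2)·-1+(-1)·-1 = -3
  [L]: (2)·1+(2)·-1+(2)·0+(-2)·0+(2)·0+(-1)·1 = -1
⇒ T^-4 M^-3 L^-1

{"T": -4, "M": -3, "L": -1}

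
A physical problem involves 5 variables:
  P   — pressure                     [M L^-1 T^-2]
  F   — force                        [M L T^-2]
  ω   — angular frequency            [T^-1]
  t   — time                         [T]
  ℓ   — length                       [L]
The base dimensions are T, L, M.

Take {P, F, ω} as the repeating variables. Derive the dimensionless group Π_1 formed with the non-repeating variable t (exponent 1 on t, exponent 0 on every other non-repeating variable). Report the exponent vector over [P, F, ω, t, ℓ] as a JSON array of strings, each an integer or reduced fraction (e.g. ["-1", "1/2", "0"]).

Dimensional matrix (T×L×M by P×F×ω×t×ℓ):
  T: [-2 -2 -1  1  0]
  L: [-1  1  0  0  1]
  M: [ 1  1  0  0  0]
RREF → pivots at {P,F,ω} ⇒ r = 3
Repeat: P,F,ω; free: t,ℓ
RREF:
  r0: [   1    0    0    0 -1/2]
  r1: [   0    1    0    0  1/2]
  r2: [   0    0    1   -1    0]
Fix exponent of t at 1, ℓ at 0; solve each RREF row for its pivot's exponent:
  r0: exp(P) + (0)·1 = 0 ⇒ exp(P) = 0
  r1: exp(F) + (0)·1 = 0 ⇒ exp(F) = 0
  r2: exp(ω) + (-1)·1 = 0 ⇒ exp(ω) = 1
Π_1 = ω · t

["0", "0", "1", "1", "0"]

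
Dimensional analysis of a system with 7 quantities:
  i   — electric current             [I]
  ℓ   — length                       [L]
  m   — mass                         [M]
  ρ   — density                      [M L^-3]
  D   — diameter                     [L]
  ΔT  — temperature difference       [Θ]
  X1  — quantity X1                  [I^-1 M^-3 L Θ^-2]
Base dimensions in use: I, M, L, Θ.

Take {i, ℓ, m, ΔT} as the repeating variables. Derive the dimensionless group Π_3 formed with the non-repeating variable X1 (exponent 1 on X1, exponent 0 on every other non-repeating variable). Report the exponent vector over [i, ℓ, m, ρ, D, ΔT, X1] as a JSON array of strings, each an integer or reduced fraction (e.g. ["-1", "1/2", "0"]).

Exponent matrix [I,M,L,Θ] × [i,ℓ,m,ρ,D,ΔT,X1]:
  I: [ 1  0  0  0  0  0 -1]
  M: [ 0  0  1  1  0  0 -3]
  L: [ 0  1  0 -3  1  0  1]
  Θ: [ 0  0  0  0  0  1 -2]
RREF → pivots at {i,ℓ,m,ΔT} ⇒ r = 4
Repeat: i,ℓ,m,ΔT; free: ρ,D,X1
RREF:
  r0: [   1    0    0    0    0    0   -1]
  r1: [   0    1    0   -3    1    0    1]
  r2: [   0    0    1    1    0    0   -3]
  r3: [   0    0    0    0    0    1   -2]
Fix exponent of X1 at 1, ρ at 0, D at 0; solve each RREF row for its pivot's exponent:
  r0: exp(i) + (-1)·1 = 0 ⇒ exp(i) = 1
  r1: exp(ℓ) + (1)·1 = 0 ⇒ exp(ℓ) = -1
  r2: exp(m) + (-3)·1 = 0 ⇒ exp(m) = 3
  r3: exp(ΔT) + (-2)·1 = 0 ⇒ exp(ΔT) = 2
Π_3 = i · ℓ^-1 · m^3 · ΔT^2 · X1

["1", "-1", "3", "0", "0", "2", "1"]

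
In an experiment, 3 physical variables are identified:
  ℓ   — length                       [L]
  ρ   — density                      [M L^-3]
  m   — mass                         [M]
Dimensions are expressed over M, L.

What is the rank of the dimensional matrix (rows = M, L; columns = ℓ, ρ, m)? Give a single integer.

2

Dimensional matrix (M×L by ℓ×ρ×m):
  M: [ 0  1  1]
  L: [ 1 -3  0]
Echelon form has 2 nonzero rows (pivots: ℓ,ρ)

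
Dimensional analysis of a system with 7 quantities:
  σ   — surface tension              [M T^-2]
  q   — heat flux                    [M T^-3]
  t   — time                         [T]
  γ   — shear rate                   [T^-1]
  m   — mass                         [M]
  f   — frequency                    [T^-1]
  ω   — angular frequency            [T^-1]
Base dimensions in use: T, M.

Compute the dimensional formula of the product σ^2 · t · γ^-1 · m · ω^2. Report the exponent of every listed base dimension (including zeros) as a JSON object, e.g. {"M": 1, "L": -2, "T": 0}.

Dimensional matrix (T×M by σ×q×t×γ×m×f×ω):
  T: [-2 -3  1 -1  0 -1 -1]
  M: [ 1  1  0  0  1  0  0]
  [T]: (2)·-2+(1)·1+(-1)·-1+(1)·0+(2)·-1 = -4
  [M]: (2)·1+(1)·0+(-1)·0+(1)·1+(2)·0 = 3
⇒ T^-4 M^3

{"T": -4, "M": 3}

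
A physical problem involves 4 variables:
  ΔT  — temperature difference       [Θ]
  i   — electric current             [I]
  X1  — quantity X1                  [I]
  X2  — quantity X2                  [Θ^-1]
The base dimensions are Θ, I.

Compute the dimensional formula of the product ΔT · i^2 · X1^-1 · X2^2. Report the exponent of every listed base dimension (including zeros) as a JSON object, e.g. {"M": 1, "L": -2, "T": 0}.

Exponent matrix [Θ,I] × [ΔT,i,X1,X2]:
  Θ: [ 1  0  0 -1]
  I: [ 0  1  1  0]
  [Θ]: (1)·1+(2)·0+(-1)·0+(2)·-1 = -1
  [I]: (1)·0+(2)·1+(-1)·1+(2)·0 = 1
⇒ Θ^-1 I

{"Θ": -1, "I": 1}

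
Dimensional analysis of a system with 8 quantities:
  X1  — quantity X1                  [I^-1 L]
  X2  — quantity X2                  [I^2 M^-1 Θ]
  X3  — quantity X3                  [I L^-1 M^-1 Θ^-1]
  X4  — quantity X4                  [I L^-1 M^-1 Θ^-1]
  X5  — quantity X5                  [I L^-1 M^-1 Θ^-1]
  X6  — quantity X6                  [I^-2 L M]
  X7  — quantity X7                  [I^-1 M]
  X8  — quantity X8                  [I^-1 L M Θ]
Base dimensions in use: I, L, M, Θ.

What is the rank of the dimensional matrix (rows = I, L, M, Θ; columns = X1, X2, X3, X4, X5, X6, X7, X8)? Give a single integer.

3

Exponent matrix [I,L,M,Θ] × [X1,X2,X3,X4,X5,X6,X7,X8]:
  I: [-1  2  1  1  1 -2 -1 -1]
  L: [ 1  0 -1 -1 -1  1  0  1]
  M: [ 0 -1 -1 -1 -1  1  1  1]
  Θ: [ 0  1 -1 -1 -1  0  0  1]
Echelon form has 3 nonzero rows (pivots: X1,X2,X3)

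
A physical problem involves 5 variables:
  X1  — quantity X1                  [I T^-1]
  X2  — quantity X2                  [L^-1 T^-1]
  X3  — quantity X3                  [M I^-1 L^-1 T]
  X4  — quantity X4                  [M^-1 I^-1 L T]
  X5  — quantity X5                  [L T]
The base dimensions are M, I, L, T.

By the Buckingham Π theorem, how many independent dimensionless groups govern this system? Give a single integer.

2

Dimensional matrix (M×I×L×T by X1×X2×X3×X4×X5):
  M: [ 0  0  1 -1  0]
  I: [ 1  0 -1 -1  0]
  L: [ 0 -1 -1  1  1]
  T: [-1 -1  1  1  1]
Row reduction gives pivot columns X1,X2,X3; rank = 3
Π count = n − r = 5 − 3 = 2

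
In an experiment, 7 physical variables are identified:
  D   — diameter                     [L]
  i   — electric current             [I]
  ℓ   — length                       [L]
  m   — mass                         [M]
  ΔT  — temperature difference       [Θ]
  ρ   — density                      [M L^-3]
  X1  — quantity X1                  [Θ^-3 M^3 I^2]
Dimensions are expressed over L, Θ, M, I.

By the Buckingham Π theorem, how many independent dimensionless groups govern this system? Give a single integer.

Dimensional matrix (L×Θ×M×I by D×i×ℓ×m×ΔT×ρ×X1):
  L: [ 1  0  1  0  0 -3  0]
  Θ: [ 0  0  0  0  1  0 -3]
  M: [ 0  0  0  1  0  1  3]
  I: [ 0  1  0  0  0  0  2]
RREF → pivots at {D,i,m,ΔT} ⇒ r = 4
n=7, r=4 ⇒ 3 dimensionless groups

3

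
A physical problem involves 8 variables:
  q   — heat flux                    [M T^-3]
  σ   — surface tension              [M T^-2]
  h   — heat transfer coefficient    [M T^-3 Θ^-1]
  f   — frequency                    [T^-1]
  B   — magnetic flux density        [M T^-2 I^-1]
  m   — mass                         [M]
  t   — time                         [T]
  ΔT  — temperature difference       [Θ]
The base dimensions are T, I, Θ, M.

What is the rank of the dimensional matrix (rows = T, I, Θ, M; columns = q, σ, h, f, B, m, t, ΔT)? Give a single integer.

4

Exponent matrix [T,I,Θ,M] × [q,σ,h,f,B,m,t,ΔT]:
  T: [-3 -2 -3 -1 -2  0  1  0]
  I: [ 0  0  0  0 -1  0  0  0]
  Θ: [ 0  0 -1  0  0  0  0  1]
  M: [ 1  1  1  0  1  1  0  0]
Row reduction gives pivot columns q,σ,h,B; rank = 4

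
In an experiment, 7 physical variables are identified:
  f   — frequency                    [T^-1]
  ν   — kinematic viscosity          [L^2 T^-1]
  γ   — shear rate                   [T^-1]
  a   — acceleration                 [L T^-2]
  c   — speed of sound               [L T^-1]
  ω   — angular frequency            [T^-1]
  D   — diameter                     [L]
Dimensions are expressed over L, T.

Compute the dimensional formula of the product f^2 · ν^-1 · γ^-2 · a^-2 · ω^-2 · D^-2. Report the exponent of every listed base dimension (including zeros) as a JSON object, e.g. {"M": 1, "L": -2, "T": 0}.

{"L": -6, "T": 7}

Write exponents as rows L,T / cols f,ν,γ,a,c,ω,D:
  L: [ 0  2  0  1  1  0  1]
  T: [-1 -1 -1 -2 -1 -1  0]
  [L]: (2)·0+(-1)·2+(-2)·0+(-2)·1+(-2)·0+(-2)·1 = -6
  [T]: (2)·-1+(-1)·-1+(-2)·-1+(-2)·-2+(-2)·-1+(-2)·0 = 7
⇒ L^-6 T^7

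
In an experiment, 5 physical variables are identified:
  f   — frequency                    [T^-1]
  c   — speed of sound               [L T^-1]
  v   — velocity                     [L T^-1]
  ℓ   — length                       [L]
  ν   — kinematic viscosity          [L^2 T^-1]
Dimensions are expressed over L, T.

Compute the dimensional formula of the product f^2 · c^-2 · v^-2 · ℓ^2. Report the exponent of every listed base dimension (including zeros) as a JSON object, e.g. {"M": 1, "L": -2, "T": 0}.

Dimensional matrix (L×T by f×c×v×ℓ×ν):
  L: [ 0  1  1  1  2]
  T: [-1 -1 -1  0 -1]
  [L]: (2)·0+(-2)·1+(-2)·1+(2)·1 = -2
  [T]: (2)·-1+(-2)·-1+(-2)·-1+(2)·0 = 2
⇒ L^-2 T^2

{"L": -2, "T": 2}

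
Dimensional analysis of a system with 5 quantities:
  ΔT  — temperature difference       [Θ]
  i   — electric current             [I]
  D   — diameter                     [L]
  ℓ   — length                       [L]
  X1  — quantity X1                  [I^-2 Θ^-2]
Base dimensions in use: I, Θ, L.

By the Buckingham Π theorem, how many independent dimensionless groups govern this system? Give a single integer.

Write exponents as rows I,Θ,L / cols ΔT,i,D,ℓ,X1:
  I: [ 0  1  0  0 -2]
  Θ: [ 1  0  0  0 -2]
  L: [ 0  0  1  1  0]
Echelon form has 3 nonzero rows (pivots: ΔT,i,D)
5 vars − rank 3 = 2 Π groups

2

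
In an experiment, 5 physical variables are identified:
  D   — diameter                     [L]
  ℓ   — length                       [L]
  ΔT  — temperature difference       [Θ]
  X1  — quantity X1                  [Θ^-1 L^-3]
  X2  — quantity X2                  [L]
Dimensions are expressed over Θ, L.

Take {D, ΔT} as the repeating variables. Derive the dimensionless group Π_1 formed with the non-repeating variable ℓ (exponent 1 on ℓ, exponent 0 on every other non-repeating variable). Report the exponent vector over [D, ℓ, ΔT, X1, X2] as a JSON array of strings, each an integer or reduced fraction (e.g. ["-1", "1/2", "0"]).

["-1", "1", "0", "0", "0"]

Write exponents as rows Θ,L / cols D,ℓ,ΔT,X1,X2:
  Θ: [ 0  0  1 -1  0]
  L: [ 1  1  0 -3  1]
RREF → pivots at {D,ΔT} ⇒ r = 2
Repeat: D,ΔT; free: ℓ,X1,X2
RREF:
  r0: [   1    1    0   -3    1]
  r1: [   0    0    1   -1    0]
Fix exponent of ℓ at 1, X1 at 0, X2 at 0; solve each RREF row for its pivot's exponent:
  r0: exp(D) + (1)·1 = 0 ⇒ exp(D) = -1
  r1: exp(ΔT) + (0)·1 = 0 ⇒ exp(ΔT) = 0
Π_1 = D^-1 · ℓ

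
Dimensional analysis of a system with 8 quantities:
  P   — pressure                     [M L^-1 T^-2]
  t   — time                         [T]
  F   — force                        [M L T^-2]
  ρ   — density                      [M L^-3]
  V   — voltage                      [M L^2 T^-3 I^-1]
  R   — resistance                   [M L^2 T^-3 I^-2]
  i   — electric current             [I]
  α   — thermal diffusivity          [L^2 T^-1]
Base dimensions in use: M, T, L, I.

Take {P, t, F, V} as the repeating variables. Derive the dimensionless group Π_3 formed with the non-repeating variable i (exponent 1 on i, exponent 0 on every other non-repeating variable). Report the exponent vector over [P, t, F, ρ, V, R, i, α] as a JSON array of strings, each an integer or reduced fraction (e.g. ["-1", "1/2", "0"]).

["1/2", "1", "-3/2", "0", "1", "0", "1", "0"]

Write exponents as rows M,T,L,I / cols P,t,F,ρ,V,R,i,α:
  M: [ 1  0  1  1  1  1  0  0]
  T: [-2  1 -2  0 -3 -3  0 -1]
  L: [-1  0  1 -3  2  2  0  2]
  I: [ 0  0  0  0 -1 -2  1  0]
Row reduction gives pivot columns P,t,F,V; rank = 4
Repeat: P,t,F,V; free: ρ,R,i,α
RREF:
  r0: [   1    0    0    2    0  1/2 -1/2   -1]
  r1: [   0    1    0    2    0    1   -1   -1]
  r2: [   0    0    1   -1    0 -3/2  3/2    1]
  r3: [   0    0    0    0    1    2   -1    0]
Fix exponent of i at 1, ρ at 0, R at 0, α at 0; solve each RREF row for its pivot's exponent:
  r0: exp(P) + (-1/2)·1 = 0 ⇒ exp(P) = 1/2
  r1: exp(t) + (-1)·1 = 0 ⇒ exp(t) = 1
  r2: exp(F) + (3/2)·1 = 0 ⇒ exp(F) = -3/2
  r3: exp(V) + (-1)·1 = 0 ⇒ exp(V) = 1
Π_3 = P^(1/2) · t · F^(-3/2) · V · i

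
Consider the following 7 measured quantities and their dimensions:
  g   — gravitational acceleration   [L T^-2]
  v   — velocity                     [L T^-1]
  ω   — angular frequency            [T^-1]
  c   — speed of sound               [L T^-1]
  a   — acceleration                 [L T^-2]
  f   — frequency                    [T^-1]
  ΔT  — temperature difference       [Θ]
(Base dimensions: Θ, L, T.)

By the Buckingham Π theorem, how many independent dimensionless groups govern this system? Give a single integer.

Dimensional matrix (Θ×L×T by g×v×ω×c×a×f×ΔT):
  Θ: [ 0  0  0  0  0  0  1]
  L: [ 1  1  0  1  1  0  0]
  T: [-2 -1 -1 -1 -2 -1  0]
Row reduction gives pivot columns g,v,ΔT; rank = 3
7 vars − rank 3 = 4 Π groups

4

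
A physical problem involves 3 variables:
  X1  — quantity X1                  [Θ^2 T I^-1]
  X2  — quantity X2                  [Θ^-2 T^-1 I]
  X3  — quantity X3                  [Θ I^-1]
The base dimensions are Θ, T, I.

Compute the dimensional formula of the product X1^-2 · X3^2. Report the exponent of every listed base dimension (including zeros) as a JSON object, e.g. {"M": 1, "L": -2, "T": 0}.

Exponent matrix [Θ,T,I] × [X1,X2,X3]:
  Θ: [ 2 -2  1]
  T: [ 1 -1  0]
  I: [-1  1 -1]
  [Θ]: (-2)·2+(2)·1 = -2
  [T]: (-2)·1+(2)·0 = -2
  [I]: (-2)·-1+(2)·-1 = 0
⇒ Θ^-2 T^-2

{"Θ": -2, "T": -2, "I": 0}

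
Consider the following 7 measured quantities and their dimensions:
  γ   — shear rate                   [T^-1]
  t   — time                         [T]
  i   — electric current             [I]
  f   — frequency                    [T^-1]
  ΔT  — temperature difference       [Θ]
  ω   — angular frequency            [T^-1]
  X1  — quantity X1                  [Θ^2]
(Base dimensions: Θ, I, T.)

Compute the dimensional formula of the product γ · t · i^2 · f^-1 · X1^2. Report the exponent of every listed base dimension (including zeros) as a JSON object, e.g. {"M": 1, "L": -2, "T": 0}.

{"Θ": 4, "I": 2, "T": 1}

Dimensional matrix (Θ×I×T by γ×t×i×f×ΔT×ω×X1):
  Θ: [ 0  0  0  0  1  0  2]
  I: [ 0  0  1  0  0  0  0]
  T: [-1  1  0 -1  0 -1  0]
  [Θ]: (1)·0+(1)·0+(2)·0+(-1)·0+(2)·2 = 4
  [I]: (1)·0+(1)·0+(2)·1+(-1)·0+(2)·0 = 2
  [T]: (1)·-1+(1)·1+(2)·0+(-1)·-1+(2)·0 = 1
⇒ Θ^4 I^2 T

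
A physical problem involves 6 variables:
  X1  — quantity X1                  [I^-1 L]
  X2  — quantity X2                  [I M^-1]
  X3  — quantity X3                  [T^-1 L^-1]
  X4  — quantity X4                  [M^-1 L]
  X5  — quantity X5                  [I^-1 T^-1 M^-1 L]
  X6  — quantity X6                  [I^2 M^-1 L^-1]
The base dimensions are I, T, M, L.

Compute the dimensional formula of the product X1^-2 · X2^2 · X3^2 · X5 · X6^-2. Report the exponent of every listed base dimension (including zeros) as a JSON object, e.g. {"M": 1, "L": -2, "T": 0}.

{"I": -1, "T": -3, "M": -1, "L": -1}

Dimensional matrix (I×T×M×L by X1×X2×X3×X4×X5×X6):
  I: [-1  1  0  0 -1  2]
  T: [ 0  0 -1  0 -1  0]
  M: [ 0 -1  0 -1 -1 -1]
  L: [ 1  0 -1  1  1 -1]
  [I]: (-2)·-1+(2)·1+(2)·0+(1)·-1+(-2)·2 = -1
  [T]: (-2)·0+(2)·0+(2)·-1+(1)·-1+(-2)·0 = -3
  [M]: (-2)·0+(2)·-1+(2)·0+(1)·-1+(-2)·-1 = -1
  [L]: (-2)·1+(2)·0+(2)·-1+(1)·1+(-2)·-1 = -1
⇒ I^-1 T^-3 M^-1 L^-1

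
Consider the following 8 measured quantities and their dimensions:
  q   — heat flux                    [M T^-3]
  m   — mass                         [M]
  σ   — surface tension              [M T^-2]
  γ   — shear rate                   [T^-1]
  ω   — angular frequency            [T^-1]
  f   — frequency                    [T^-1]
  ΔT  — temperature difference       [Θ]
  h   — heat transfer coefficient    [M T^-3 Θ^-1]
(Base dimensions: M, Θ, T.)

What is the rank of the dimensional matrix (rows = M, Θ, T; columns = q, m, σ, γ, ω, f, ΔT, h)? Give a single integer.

3

Dimensional matrix (M×Θ×T by q×m×σ×γ×ω×f×ΔT×h):
  M: [ 1  1  1  0  0  0  0  1]
  Θ: [ 0  0  0  0  0  0  1 -1]
  T: [-3  0 -2 -1 -1 -1  0 -3]
Row reduction gives pivot columns q,m,ΔT; rank = 3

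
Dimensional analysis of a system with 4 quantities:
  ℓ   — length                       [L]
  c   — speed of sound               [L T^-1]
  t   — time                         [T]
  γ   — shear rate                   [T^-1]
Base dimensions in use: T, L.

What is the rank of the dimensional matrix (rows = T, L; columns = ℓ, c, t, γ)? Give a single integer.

Exponent matrix [T,L] × [ℓ,c,t,γ]:
  T: [ 0 -1  1 -1]
  L: [ 1  1  0  0]
Row reduction gives pivot columns ℓ,c; rank = 2

2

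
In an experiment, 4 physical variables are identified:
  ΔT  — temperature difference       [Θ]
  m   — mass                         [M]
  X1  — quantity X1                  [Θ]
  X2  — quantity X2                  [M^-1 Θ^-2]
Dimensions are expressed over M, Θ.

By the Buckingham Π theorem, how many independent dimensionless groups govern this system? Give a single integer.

2

Dimensional matrix (M×Θ by ΔT×m×X1×X2):
  M: [ 0  1  0 -1]
  Θ: [ 1  0  1 -2]
Row reduction gives pivot columns ΔT,m; rank = 2
4 vars − rank 2 = 2 Π groups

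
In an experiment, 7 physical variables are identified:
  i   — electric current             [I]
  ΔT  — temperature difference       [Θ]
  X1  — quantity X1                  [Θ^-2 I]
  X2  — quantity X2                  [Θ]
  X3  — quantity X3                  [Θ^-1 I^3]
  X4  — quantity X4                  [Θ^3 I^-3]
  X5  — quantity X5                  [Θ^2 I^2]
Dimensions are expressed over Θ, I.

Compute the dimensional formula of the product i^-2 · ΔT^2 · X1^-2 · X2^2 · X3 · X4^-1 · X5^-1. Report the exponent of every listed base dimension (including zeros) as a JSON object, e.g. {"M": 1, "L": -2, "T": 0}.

Write exponents as rows Θ,I / cols i,ΔT,X1,X2,X3,X4,X5:
  Θ: [ 0  1 -2  1 -1  3  2]
  I: [ 1  0  1  0  3 -3  2]
  [Θ]: (-2)·0+(2)·1+(-2)·-2+(2)·1+(1)·-1+(-1)·3+(-1)·2 = 2
  [I]: (-2)·1+(2)·0+(-2)·1+(2)·0+(1)·3+(-1)·-3+(-1)·2 = 0
⇒ Θ^2

{"Θ": 2, "I": 0}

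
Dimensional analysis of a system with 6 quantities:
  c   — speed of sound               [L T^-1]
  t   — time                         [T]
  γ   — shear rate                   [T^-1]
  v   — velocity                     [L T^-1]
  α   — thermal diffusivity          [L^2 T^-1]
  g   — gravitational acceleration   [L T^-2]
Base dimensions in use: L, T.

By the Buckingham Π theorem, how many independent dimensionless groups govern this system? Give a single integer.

4

Dimensional matrix (L×T by c×t×γ×v×α×g):
  L: [ 1  0  0  1  2  1]
  T: [-1  1 -1 -1 -1 -2]
Row reduction gives pivot columns c,t; rank = 2
n=6, r=2 ⇒ 4 dimensionless groups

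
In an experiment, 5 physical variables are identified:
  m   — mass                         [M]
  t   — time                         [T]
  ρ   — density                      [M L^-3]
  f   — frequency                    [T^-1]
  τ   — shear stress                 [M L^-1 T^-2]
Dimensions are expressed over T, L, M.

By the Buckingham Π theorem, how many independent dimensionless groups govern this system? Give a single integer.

Dimensional matrix (T×L×M by m×t×ρ×f×τ):
  T: [ 0  1  0 -1 -2]
  L: [ 0  0 -3  0 -1]
  M: [ 1  0  1  0  1]
RREF → pivots at {m,t,ρ} ⇒ r = 3
n=5, r=3 ⇒ 2 dimensionless groups

2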